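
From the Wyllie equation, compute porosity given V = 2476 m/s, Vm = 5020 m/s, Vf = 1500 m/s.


1/V - 1/Vm = 1/2476 - 1/5020 = 0.00020467
1/Vf - 1/Vm = 1/1500 - 1/5020 = 0.00046746
phi = 0.00020467 / 0.00046746 = 0.4378

0.4378


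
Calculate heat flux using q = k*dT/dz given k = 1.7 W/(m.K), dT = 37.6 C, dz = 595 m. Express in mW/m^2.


q = k * dT / dz * 1000
= 1.7 * 37.6 / 595 * 1000
= 0.107429 * 1000
= 107.4286 mW/m^2

107.4286


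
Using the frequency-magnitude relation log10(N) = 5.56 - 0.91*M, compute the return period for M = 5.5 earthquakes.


log10(N) = 5.56 - 0.91*5.5 = 0.555
N = 10^0.555 = 3.589219
T = 1/N = 1/3.589219 = 0.2786 years

0.2786


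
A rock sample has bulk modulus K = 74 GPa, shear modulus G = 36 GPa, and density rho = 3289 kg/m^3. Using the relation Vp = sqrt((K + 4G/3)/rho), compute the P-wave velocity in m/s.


First compute the effective modulus:
K + 4G/3 = 74e9 + 4*36e9/3 = 122000000000.0 Pa
Then divide by density:
122000000000.0 / 3289 = 37093341.4412 Pa/(kg/m^3)
Take the square root:
Vp = sqrt(37093341.4412) = 6090.43 m/s

6090.43


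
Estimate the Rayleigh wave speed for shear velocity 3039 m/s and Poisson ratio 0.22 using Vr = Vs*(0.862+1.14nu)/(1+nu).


Numerator factor = 0.862 + 1.14*0.22 = 1.1128
Denominator = 1 + 0.22 = 1.22
Vr = 3039 * 1.1128 / 1.22 = 2771.97 m/s

2771.97


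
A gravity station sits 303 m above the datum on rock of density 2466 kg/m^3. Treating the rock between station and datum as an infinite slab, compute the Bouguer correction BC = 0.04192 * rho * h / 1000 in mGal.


BC = 0.04192 * rho * h / 1000
= 0.04192 * 2466 * 303 / 1000
= 31.3225 mGal

31.3225


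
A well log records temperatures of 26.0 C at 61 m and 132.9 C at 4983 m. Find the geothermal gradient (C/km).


dT = 132.9 - 26.0 = 106.9 C
dz = 4983 - 61 = 4922 m
gradient = dT/dz * 1000 = 106.9/4922 * 1000 = 21.7188 C/km

21.7188


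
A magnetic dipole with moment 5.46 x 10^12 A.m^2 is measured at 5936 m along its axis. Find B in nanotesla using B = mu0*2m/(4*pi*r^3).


m = 5.46 x 10^12 = 5460000000000 A.m^2
2m = 10920000000000 A.m^2
r^3 = 5936^3 = 209161465856
B = (4pi*10^-7) * 10920000000000 / (4*pi * 209161465856) * 1e9
= 13722476.71088 / 2628400498189.13 * 1e9
= 5220.8469 nT

5220.8469


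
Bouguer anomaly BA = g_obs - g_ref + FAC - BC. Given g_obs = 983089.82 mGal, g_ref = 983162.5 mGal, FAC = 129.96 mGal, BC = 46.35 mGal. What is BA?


BA = g_obs - g_ref + FAC - BC
= 983089.82 - 983162.5 + 129.96 - 46.35
= 10.93 mGal

10.93


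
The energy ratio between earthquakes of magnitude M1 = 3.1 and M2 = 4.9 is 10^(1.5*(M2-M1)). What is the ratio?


M2 - M1 = 4.9 - 3.1 = 1.8
1.5 * 1.8 = 2.7
ratio = 10^2.7 = 501.19

501.19


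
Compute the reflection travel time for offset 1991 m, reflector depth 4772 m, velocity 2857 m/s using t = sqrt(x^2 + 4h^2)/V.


x^2 + 4h^2 = 1991^2 + 4*4772^2 = 3964081 + 91087936 = 95052017
sqrt(95052017) = 9749.4624
t = 9749.4624 / 2857 = 3.4125 s

3.4125


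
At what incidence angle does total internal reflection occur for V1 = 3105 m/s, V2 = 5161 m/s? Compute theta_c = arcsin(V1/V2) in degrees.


V1/V2 = 3105/5161 = 0.601628
theta_c = arcsin(0.601628) = 36.9866 degrees

36.9866


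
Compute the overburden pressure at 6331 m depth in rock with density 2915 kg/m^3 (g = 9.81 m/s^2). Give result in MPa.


P = rho * g * z / 1e6
= 2915 * 9.81 * 6331 / 1e6
= 181042225.65 / 1e6
= 181.0422 MPa

181.0422


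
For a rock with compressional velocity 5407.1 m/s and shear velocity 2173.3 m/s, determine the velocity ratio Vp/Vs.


Vp/Vs = 5407.1 / 2173.3
= 2.488

2.488


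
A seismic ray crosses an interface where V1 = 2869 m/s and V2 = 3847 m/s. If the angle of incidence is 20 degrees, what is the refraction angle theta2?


sin(theta1) = sin(20 deg) = 0.34202
sin(theta2) = V2/V1 * sin(theta1) = 3847/2869 * 0.34202 = 0.45861
theta2 = arcsin(0.45861) = 27.2974 degrees

27.2974


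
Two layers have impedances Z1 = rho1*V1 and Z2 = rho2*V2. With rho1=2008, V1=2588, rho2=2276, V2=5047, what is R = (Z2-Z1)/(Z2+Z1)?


Z1 = 2008 * 2588 = 5196704
Z2 = 2276 * 5047 = 11486972
R = (11486972 - 5196704) / (11486972 + 5196704) = 6290268 / 16683676 = 0.377

0.377


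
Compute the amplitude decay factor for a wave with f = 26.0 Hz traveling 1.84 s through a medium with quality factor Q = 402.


pi*f*t/Q = pi*26.0*1.84/402 = 0.373865
A/A0 = exp(-0.373865) = 0.68807

0.68807


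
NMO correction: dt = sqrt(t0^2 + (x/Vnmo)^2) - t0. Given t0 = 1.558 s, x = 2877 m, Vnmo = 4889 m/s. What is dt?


x/Vnmo = 2877/4889 = 0.588464
(x/Vnmo)^2 = 0.34629
t0^2 = 2.427364
sqrt(2.427364 + 0.34629) = 1.665429
dt = 1.665429 - 1.558 = 0.107429

0.107429


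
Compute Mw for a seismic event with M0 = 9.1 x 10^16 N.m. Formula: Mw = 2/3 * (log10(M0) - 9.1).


log10(M0) = log10(9.1 x 10^16) = 16.959
Mw = 2/3 * (16.959 - 9.1)
= 2/3 * 7.859
= 5.24

5.24


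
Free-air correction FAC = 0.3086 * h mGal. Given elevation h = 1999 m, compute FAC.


FAC = 0.3086 * h
= 0.3086 * 1999
= 616.8914 mGal

616.8914


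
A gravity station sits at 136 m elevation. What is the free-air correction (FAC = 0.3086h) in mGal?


FAC = 0.3086 * h
= 0.3086 * 136
= 41.9696 mGal

41.9696


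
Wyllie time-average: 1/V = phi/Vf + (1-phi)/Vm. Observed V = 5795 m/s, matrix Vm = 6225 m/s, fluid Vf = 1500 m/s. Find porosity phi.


1/V - 1/Vm = 1/5795 - 1/6225 = 1.192e-05
1/Vf - 1/Vm = 1/1500 - 1/6225 = 0.00050602
phi = 1.192e-05 / 0.00050602 = 0.0236

0.0236


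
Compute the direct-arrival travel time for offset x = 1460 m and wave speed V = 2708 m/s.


t = x / V
= 1460 / 2708
= 0.5391 s

0.5391


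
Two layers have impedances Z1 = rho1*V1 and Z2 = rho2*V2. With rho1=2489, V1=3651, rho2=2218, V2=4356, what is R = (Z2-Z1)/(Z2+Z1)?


Z1 = 2489 * 3651 = 9087339
Z2 = 2218 * 4356 = 9661608
R = (9661608 - 9087339) / (9661608 + 9087339) = 574269 / 18748947 = 0.0306

0.0306


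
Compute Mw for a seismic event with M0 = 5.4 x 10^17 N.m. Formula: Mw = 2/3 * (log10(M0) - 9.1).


log10(M0) = log10(5.4 x 10^17) = 17.7324
Mw = 2/3 * (17.7324 - 9.1)
= 2/3 * 8.6324
= 5.75

5.75


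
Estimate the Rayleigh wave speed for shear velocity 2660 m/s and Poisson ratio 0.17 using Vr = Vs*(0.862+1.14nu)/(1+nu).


Numerator factor = 0.862 + 1.14*0.17 = 1.0558
Denominator = 1 + 0.17 = 1.17
Vr = 2660 * 1.0558 / 1.17 = 2400.37 m/s

2400.37


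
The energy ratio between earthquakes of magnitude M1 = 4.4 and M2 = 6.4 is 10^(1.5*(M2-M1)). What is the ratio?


M2 - M1 = 6.4 - 4.4 = 2.0
1.5 * 2.0 = 3.0
ratio = 10^3.0 = 1000.0

1000.0


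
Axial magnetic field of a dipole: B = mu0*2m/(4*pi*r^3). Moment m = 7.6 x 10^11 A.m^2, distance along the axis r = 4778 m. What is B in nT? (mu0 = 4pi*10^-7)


m = 7.6 x 10^11 = 760000000000 A.m^2
2m = 1520000000000 A.m^2
r^3 = 4778^3 = 109078318952
B = (4pi*10^-7) * 1520000000000 / (4*pi * 109078318952) * 1e9
= 1910088.333383 / 1370718581942.11 * 1e9
= 1393.4942 nT

1393.4942


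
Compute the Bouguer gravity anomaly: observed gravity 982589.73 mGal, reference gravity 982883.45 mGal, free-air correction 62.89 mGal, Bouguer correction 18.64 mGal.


BA = g_obs - g_ref + FAC - BC
= 982589.73 - 982883.45 + 62.89 - 18.64
= -249.47 mGal

-249.47


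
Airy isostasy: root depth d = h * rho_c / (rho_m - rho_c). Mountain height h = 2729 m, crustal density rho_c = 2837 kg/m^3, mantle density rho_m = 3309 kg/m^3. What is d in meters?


rho_m - rho_c = 3309 - 2837 = 472
d = 2729 * 2837 / 472
= 7742173 / 472
= 16402.91 m

16402.91


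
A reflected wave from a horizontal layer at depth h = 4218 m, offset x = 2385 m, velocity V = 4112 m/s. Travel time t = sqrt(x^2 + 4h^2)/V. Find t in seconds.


x^2 + 4h^2 = 2385^2 + 4*4218^2 = 5688225 + 71166096 = 76854321
sqrt(76854321) = 8766.6596
t = 8766.6596 / 4112 = 2.132 s

2.132


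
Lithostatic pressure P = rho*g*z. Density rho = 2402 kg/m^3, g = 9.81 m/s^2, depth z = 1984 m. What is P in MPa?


P = rho * g * z / 1e6
= 2402 * 9.81 * 1984 / 1e6
= 46750222.08 / 1e6
= 46.7502 MPa

46.7502


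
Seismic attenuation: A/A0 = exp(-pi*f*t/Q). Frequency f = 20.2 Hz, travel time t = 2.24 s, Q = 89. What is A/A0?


pi*f*t/Q = pi*20.2*2.24/89 = 1.5972
A/A0 = exp(-1.5972) = 0.202463

0.202463


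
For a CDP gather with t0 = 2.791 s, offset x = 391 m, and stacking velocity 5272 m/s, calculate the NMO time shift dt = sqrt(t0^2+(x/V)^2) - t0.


x/Vnmo = 391/5272 = 0.074165
(x/Vnmo)^2 = 0.005501
t0^2 = 7.789681
sqrt(7.789681 + 0.005501) = 2.791985
dt = 2.791985 - 2.791 = 0.000985

9.850000e-04


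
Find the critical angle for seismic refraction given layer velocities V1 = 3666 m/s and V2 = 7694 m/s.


V1/V2 = 3666/7694 = 0.476475
theta_c = arcsin(0.476475) = 28.4554 degrees

28.4554


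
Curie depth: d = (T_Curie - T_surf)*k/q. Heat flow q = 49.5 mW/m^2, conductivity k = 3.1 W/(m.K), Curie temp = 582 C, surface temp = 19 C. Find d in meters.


T_Curie - T_surf = 582 - 19 = 563 C
Convert q to W/m^2: 49.5 mW/m^2 = 0.0495 W/m^2
d = 563 * 3.1 / 0.0495 = 35258.59 m

35258.59


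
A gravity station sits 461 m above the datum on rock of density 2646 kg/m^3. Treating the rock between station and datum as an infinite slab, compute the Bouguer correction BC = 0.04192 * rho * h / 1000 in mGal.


BC = 0.04192 * rho * h / 1000
= 0.04192 * 2646 * 461 / 1000
= 51.1343 mGal

51.1343


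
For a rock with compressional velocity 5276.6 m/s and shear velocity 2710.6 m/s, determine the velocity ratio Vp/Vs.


Vp/Vs = 5276.6 / 2710.6
= 1.9467

1.9467


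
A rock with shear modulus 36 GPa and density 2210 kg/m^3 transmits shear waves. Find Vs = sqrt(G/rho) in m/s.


Convert G to Pa: G = 36e9 Pa
Compute G/rho = 36e9 / 2210 = 16289592.7602
Vs = sqrt(16289592.7602) = 4036.04 m/s

4036.04


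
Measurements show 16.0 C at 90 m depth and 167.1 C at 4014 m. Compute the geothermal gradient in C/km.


dT = 167.1 - 16.0 = 151.1 C
dz = 4014 - 90 = 3924 m
gradient = dT/dz * 1000 = 151.1/3924 * 1000 = 38.5066 C/km

38.5066


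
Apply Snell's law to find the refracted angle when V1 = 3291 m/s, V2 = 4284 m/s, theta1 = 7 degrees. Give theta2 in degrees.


sin(theta1) = sin(7 deg) = 0.121869
sin(theta2) = V2/V1 * sin(theta1) = 4284/3291 * 0.121869 = 0.158641
theta2 = arcsin(0.158641) = 9.128 degrees

9.128


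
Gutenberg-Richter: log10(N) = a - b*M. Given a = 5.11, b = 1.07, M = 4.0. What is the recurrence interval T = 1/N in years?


log10(N) = 5.11 - 1.07*4.0 = 0.83
N = 10^0.83 = 6.76083
T = 1/N = 1/6.76083 = 0.1479 years

0.1479


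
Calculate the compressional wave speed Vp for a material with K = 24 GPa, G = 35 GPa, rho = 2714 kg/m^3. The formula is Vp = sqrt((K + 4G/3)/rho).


First compute the effective modulus:
K + 4G/3 = 24e9 + 4*35e9/3 = 70666666666.67 Pa
Then divide by density:
70666666666.67 / 2714 = 26037828.5434 Pa/(kg/m^3)
Take the square root:
Vp = sqrt(26037828.5434) = 5102.73 m/s

5102.73


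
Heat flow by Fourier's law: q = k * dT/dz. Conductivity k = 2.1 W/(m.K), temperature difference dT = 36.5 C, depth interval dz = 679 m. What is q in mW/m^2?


q = k * dT / dz * 1000
= 2.1 * 36.5 / 679 * 1000
= 0.112887 * 1000
= 112.8866 mW/m^2

112.8866


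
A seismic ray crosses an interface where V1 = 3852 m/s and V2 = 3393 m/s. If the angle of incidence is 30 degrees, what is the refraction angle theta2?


sin(theta1) = sin(30 deg) = 0.5
sin(theta2) = V2/V1 * sin(theta1) = 3393/3852 * 0.5 = 0.440421
theta2 = arcsin(0.440421) = 26.1307 degrees

26.1307


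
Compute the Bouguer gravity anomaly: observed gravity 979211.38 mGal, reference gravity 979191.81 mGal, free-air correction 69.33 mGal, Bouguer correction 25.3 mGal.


BA = g_obs - g_ref + FAC - BC
= 979211.38 - 979191.81 + 69.33 - 25.3
= 63.6 mGal

63.6


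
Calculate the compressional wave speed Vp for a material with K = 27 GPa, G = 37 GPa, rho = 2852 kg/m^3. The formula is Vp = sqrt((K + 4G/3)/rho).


First compute the effective modulus:
K + 4G/3 = 27e9 + 4*37e9/3 = 76333333333.33 Pa
Then divide by density:
76333333333.33 / 2852 = 26764843.3848 Pa/(kg/m^3)
Take the square root:
Vp = sqrt(26764843.3848) = 5173.47 m/s

5173.47


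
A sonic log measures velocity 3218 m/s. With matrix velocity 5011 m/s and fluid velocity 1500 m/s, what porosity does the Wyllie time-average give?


1/V - 1/Vm = 1/3218 - 1/5011 = 0.00011119
1/Vf - 1/Vm = 1/1500 - 1/5011 = 0.00046711
phi = 0.00011119 / 0.00046711 = 0.238

0.238


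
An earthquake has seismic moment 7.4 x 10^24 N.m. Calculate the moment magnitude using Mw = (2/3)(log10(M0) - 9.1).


log10(M0) = log10(7.4 x 10^24) = 24.8692
Mw = 2/3 * (24.8692 - 9.1)
= 2/3 * 15.7692
= 10.51

10.51


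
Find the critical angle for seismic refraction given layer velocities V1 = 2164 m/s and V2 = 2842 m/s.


V1/V2 = 2164/2842 = 0.761436
theta_c = arcsin(0.761436) = 49.5909 degrees

49.5909


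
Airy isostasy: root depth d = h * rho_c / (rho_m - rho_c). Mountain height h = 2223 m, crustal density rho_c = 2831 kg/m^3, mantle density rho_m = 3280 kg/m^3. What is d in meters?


rho_m - rho_c = 3280 - 2831 = 449
d = 2223 * 2831 / 449
= 6293313 / 449
= 14016.29 m

14016.29


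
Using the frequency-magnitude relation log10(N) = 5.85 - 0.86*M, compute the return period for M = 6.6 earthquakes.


log10(N) = 5.85 - 0.86*6.6 = 0.174
N = 10^0.174 = 1.492794
T = 1/N = 1/1.492794 = 0.6699 years

0.6699


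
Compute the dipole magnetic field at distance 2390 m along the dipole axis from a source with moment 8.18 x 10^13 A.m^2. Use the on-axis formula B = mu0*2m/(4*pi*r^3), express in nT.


m = 8.18 x 10^13 = 81800000000000 A.m^2
2m = 163600000000000 A.m^2
r^3 = 2390^3 = 13651919000
B = (4pi*10^-7) * 163600000000000 / (4*pi * 13651919000) * 1e9
= 205585823.250916 / 171555073751.21 * 1e9
= 1198366.3249 nT

1198366.3249


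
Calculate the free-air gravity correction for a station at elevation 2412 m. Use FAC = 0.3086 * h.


FAC = 0.3086 * h
= 0.3086 * 2412
= 744.3432 mGal

744.3432


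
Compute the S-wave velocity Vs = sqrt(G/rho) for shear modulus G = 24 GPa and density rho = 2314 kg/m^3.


Convert G to Pa: G = 24e9 Pa
Compute G/rho = 24e9 / 2314 = 10371650.8211
Vs = sqrt(10371650.8211) = 3220.5 m/s

3220.5


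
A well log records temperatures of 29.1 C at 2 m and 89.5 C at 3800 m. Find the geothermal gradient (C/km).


dT = 89.5 - 29.1 = 60.4 C
dz = 3800 - 2 = 3798 m
gradient = dT/dz * 1000 = 60.4/3798 * 1000 = 15.9031 C/km

15.9031


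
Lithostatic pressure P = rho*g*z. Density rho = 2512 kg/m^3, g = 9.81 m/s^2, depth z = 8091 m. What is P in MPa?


P = rho * g * z / 1e6
= 2512 * 9.81 * 8091 / 1e6
= 199384247.52 / 1e6
= 199.3842 MPa

199.3842


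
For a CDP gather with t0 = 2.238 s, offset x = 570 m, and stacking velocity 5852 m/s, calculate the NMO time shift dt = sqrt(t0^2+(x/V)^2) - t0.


x/Vnmo = 570/5852 = 0.097403
(x/Vnmo)^2 = 0.009487
t0^2 = 5.008644
sqrt(5.008644 + 0.009487) = 2.240119
dt = 2.240119 - 2.238 = 0.002119

0.002119


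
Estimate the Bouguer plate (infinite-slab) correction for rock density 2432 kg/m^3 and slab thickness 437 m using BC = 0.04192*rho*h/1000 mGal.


BC = 0.04192 * rho * h / 1000
= 0.04192 * 2432 * 437 / 1000
= 44.5519 mGal

44.5519


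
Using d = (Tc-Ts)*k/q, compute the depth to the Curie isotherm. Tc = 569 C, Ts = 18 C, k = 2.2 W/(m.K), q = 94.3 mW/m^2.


T_Curie - T_surf = 569 - 18 = 551 C
Convert q to W/m^2: 94.3 mW/m^2 = 0.0943 W/m^2
d = 551 * 2.2 / 0.0943 = 12854.72 m

12854.72


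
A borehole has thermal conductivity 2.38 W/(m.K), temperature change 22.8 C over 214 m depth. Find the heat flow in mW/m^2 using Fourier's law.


q = k * dT / dz * 1000
= 2.38 * 22.8 / 214 * 1000
= 0.25357 * 1000
= 253.5701 mW/m^2

253.5701


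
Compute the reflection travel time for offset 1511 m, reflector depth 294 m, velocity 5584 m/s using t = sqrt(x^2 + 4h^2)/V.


x^2 + 4h^2 = 1511^2 + 4*294^2 = 2283121 + 345744 = 2628865
sqrt(2628865) = 1621.3775
t = 1621.3775 / 5584 = 0.2904 s

0.2904


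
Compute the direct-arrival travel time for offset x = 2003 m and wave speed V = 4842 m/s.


t = x / V
= 2003 / 4842
= 0.4137 s

0.4137


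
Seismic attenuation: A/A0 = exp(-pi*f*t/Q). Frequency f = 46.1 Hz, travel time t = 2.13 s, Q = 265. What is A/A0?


pi*f*t/Q = pi*46.1*2.13/265 = 1.164085
A/A0 = exp(-1.164085) = 0.312208

0.312208


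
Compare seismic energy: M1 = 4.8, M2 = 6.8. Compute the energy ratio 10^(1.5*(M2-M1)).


M2 - M1 = 6.8 - 4.8 = 2.0
1.5 * 2.0 = 3.0
ratio = 10^3.0 = 1000.0

1000.0


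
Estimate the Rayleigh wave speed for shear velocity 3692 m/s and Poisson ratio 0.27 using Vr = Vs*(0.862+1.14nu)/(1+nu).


Numerator factor = 0.862 + 1.14*0.27 = 1.1698
Denominator = 1 + 0.27 = 1.27
Vr = 3692 * 1.1698 / 1.27 = 3400.71 m/s

3400.71


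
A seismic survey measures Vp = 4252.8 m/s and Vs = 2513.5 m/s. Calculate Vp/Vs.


Vp/Vs = 4252.8 / 2513.5
= 1.692

1.692


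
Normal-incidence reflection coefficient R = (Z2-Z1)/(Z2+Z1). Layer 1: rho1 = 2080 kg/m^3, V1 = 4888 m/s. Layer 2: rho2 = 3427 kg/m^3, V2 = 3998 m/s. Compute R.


Z1 = 2080 * 4888 = 10167040
Z2 = 3427 * 3998 = 13701146
R = (13701146 - 10167040) / (13701146 + 10167040) = 3534106 / 23868186 = 0.1481

0.1481


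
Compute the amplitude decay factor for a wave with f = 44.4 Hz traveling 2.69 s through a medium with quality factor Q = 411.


pi*f*t/Q = pi*44.4*2.69/411 = 0.912942
A/A0 = exp(-0.912942) = 0.401342

0.401342


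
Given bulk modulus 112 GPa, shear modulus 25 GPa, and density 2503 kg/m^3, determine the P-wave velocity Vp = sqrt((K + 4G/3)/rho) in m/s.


First compute the effective modulus:
K + 4G/3 = 112e9 + 4*25e9/3 = 145333333333.33 Pa
Then divide by density:
145333333333.33 / 2503 = 58063656.945 Pa/(kg/m^3)
Take the square root:
Vp = sqrt(58063656.945) = 7619.95 m/s

7619.95


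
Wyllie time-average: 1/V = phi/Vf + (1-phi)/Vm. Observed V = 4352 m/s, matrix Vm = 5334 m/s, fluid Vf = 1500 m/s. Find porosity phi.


1/V - 1/Vm = 1/4352 - 1/5334 = 4.23e-05
1/Vf - 1/Vm = 1/1500 - 1/5334 = 0.00047919
phi = 4.23e-05 / 0.00047919 = 0.0883

0.0883


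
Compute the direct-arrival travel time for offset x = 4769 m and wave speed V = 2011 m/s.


t = x / V
= 4769 / 2011
= 2.3715 s

2.3715


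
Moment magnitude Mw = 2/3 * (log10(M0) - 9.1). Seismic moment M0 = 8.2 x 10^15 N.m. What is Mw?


log10(M0) = log10(8.2 x 10^15) = 15.9138
Mw = 2/3 * (15.9138 - 9.1)
= 2/3 * 6.8138
= 4.54

4.54


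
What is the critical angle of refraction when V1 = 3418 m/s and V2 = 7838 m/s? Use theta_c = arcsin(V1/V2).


V1/V2 = 3418/7838 = 0.436081
theta_c = arcsin(0.436081) = 25.8541 degrees

25.8541


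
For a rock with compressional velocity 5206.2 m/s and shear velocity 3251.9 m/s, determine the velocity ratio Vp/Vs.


Vp/Vs = 5206.2 / 3251.9
= 1.601

1.601


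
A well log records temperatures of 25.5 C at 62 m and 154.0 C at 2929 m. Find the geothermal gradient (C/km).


dT = 154.0 - 25.5 = 128.5 C
dz = 2929 - 62 = 2867 m
gradient = dT/dz * 1000 = 128.5/2867 * 1000 = 44.8204 C/km

44.8204


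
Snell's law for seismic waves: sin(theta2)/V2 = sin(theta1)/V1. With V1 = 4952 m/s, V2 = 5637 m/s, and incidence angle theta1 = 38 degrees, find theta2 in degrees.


sin(theta1) = sin(38 deg) = 0.615661
sin(theta2) = V2/V1 * sin(theta1) = 5637/4952 * 0.615661 = 0.700825
theta2 = arcsin(0.700825) = 44.4932 degrees

44.4932


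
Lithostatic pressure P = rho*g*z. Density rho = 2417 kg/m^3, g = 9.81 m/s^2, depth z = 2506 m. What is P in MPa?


P = rho * g * z / 1e6
= 2417 * 9.81 * 2506 / 1e6
= 59419189.62 / 1e6
= 59.4192 MPa

59.4192


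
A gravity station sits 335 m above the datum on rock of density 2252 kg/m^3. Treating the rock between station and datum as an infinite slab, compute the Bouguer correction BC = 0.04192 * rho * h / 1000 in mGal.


BC = 0.04192 * rho * h / 1000
= 0.04192 * 2252 * 335 / 1000
= 31.6253 mGal

31.6253


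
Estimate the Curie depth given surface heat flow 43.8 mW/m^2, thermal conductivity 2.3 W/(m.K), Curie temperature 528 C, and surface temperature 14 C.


T_Curie - T_surf = 528 - 14 = 514 C
Convert q to W/m^2: 43.8 mW/m^2 = 0.0438 W/m^2
d = 514 * 2.3 / 0.0438 = 26990.87 m

26990.87


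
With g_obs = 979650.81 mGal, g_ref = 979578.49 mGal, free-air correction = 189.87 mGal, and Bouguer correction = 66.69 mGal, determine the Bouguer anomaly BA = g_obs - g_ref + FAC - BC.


BA = g_obs - g_ref + FAC - BC
= 979650.81 - 979578.49 + 189.87 - 66.69
= 195.5 mGal

195.5


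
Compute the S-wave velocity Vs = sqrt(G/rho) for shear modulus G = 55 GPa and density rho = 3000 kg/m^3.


Convert G to Pa: G = 55e9 Pa
Compute G/rho = 55e9 / 3000 = 18333333.3333
Vs = sqrt(18333333.3333) = 4281.74 m/s

4281.74


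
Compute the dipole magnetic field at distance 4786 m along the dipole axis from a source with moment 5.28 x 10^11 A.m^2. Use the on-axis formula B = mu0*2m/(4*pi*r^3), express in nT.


m = 5.28 x 10^11 = 528000000000 A.m^2
2m = 1056000000000 A.m^2
r^3 = 4786^3 = 109627139656
B = (4pi*10^-7) * 1056000000000 / (4*pi * 109627139656) * 1e9
= 1327008.736876 / 1377615266309.41 * 1e9
= 963.2651 nT

963.2651


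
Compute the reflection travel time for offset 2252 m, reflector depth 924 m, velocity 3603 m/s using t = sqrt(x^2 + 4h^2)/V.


x^2 + 4h^2 = 2252^2 + 4*924^2 = 5071504 + 3415104 = 8486608
sqrt(8486608) = 2913.1783
t = 2913.1783 / 3603 = 0.8085 s

0.8085


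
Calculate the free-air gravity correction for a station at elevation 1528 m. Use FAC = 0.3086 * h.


FAC = 0.3086 * h
= 0.3086 * 1528
= 471.5408 mGal

471.5408


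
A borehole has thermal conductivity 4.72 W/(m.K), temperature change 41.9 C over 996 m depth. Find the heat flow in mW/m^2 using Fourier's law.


q = k * dT / dz * 1000
= 4.72 * 41.9 / 996 * 1000
= 0.198562 * 1000
= 198.5622 mW/m^2

198.5622


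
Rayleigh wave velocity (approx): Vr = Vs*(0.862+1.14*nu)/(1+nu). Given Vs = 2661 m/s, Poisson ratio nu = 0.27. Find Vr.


Numerator factor = 0.862 + 1.14*0.27 = 1.1698
Denominator = 1 + 0.27 = 1.27
Vr = 2661 * 1.1698 / 1.27 = 2451.05 m/s

2451.05


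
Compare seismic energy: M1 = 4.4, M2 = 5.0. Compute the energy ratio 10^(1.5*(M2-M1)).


M2 - M1 = 5.0 - 4.4 = 0.6
1.5 * 0.6 = 0.9
ratio = 10^0.9 = 7.94

7.94


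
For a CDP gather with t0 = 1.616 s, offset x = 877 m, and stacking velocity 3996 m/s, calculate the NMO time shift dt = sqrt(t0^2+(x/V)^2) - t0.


x/Vnmo = 877/3996 = 0.219469
(x/Vnmo)^2 = 0.048167
t0^2 = 2.611456
sqrt(2.611456 + 0.048167) = 1.630835
dt = 1.630835 - 1.616 = 0.014835

0.014835


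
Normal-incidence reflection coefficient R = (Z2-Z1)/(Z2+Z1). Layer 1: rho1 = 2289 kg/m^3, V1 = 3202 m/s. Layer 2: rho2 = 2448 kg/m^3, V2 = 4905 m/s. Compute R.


Z1 = 2289 * 3202 = 7329378
Z2 = 2448 * 4905 = 12007440
R = (12007440 - 7329378) / (12007440 + 7329378) = 4678062 / 19336818 = 0.2419

0.2419


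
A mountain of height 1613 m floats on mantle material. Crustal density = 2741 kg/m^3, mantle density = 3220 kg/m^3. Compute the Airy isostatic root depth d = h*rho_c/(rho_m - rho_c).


rho_m - rho_c = 3220 - 2741 = 479
d = 1613 * 2741 / 479
= 4421233 / 479
= 9230.13 m

9230.13


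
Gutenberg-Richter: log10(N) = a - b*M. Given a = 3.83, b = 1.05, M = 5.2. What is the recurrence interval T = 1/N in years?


log10(N) = 3.83 - 1.05*5.2 = -1.63
N = 10^-1.63 = 0.023442
T = 1/N = 1/0.023442 = 42.658 years

42.658


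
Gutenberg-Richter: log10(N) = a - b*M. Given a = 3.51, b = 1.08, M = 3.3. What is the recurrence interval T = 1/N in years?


log10(N) = 3.51 - 1.08*3.3 = -0.054
N = 10^-0.054 = 0.88308
T = 1/N = 1/0.88308 = 1.1324 years

1.1324


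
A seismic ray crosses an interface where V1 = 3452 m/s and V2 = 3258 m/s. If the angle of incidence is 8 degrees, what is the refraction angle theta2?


sin(theta1) = sin(8 deg) = 0.139173
sin(theta2) = V2/V1 * sin(theta1) = 3258/3452 * 0.139173 = 0.131352
theta2 = arcsin(0.131352) = 7.5477 degrees

7.5477


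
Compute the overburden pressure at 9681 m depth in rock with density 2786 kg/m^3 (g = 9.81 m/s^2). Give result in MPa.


P = rho * g * z / 1e6
= 2786 * 9.81 * 9681 / 1e6
= 264588119.46 / 1e6
= 264.5881 MPa

264.5881


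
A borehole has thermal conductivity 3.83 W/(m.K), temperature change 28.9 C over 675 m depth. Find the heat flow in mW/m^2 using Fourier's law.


q = k * dT / dz * 1000
= 3.83 * 28.9 / 675 * 1000
= 0.163981 * 1000
= 163.9807 mW/m^2

163.9807


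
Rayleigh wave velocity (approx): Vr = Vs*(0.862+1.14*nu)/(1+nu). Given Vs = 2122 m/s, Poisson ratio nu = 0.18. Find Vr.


Numerator factor = 0.862 + 1.14*0.18 = 1.0672
Denominator = 1 + 0.18 = 1.18
Vr = 2122 * 1.0672 / 1.18 = 1919.15 m/s

1919.15


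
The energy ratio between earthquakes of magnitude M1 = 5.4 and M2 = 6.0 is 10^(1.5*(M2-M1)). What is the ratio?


M2 - M1 = 6.0 - 5.4 = 0.6
1.5 * 0.6 = 0.9
ratio = 10^0.9 = 7.94

7.94


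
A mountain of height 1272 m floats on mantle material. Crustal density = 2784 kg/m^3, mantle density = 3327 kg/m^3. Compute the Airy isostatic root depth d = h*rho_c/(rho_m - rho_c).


rho_m - rho_c = 3327 - 2784 = 543
d = 1272 * 2784 / 543
= 3541248 / 543
= 6521.64 m

6521.64


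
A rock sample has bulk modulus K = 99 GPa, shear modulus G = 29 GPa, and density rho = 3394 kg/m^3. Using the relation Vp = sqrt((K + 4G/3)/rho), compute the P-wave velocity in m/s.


First compute the effective modulus:
K + 4G/3 = 99e9 + 4*29e9/3 = 137666666666.67 Pa
Then divide by density:
137666666666.67 / 3394 = 40561775.6826 Pa/(kg/m^3)
Take the square root:
Vp = sqrt(40561775.6826) = 6368.81 m/s

6368.81


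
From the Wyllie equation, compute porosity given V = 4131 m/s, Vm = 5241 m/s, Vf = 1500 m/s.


1/V - 1/Vm = 1/4131 - 1/5241 = 5.127e-05
1/Vf - 1/Vm = 1/1500 - 1/5241 = 0.00047586
phi = 5.127e-05 / 0.00047586 = 0.1077

0.1077


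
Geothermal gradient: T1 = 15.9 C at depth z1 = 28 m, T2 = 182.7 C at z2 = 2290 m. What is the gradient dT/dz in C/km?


dT = 182.7 - 15.9 = 166.8 C
dz = 2290 - 28 = 2262 m
gradient = dT/dz * 1000 = 166.8/2262 * 1000 = 73.7401 C/km

73.7401


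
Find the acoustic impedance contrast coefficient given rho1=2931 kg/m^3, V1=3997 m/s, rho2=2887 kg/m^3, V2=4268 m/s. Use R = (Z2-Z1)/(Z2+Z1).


Z1 = 2931 * 3997 = 11715207
Z2 = 2887 * 4268 = 12321716
R = (12321716 - 11715207) / (12321716 + 11715207) = 606509 / 24036923 = 0.0252

0.0252


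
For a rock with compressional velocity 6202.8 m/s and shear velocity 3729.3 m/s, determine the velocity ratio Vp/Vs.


Vp/Vs = 6202.8 / 3729.3
= 1.6633

1.6633


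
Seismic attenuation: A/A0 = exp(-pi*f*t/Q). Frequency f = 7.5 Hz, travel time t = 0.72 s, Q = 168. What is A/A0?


pi*f*t/Q = pi*7.5*0.72/168 = 0.10098
A/A0 = exp(-0.10098) = 0.903951

0.903951


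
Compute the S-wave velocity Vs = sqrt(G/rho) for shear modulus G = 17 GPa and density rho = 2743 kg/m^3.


Convert G to Pa: G = 17e9 Pa
Compute G/rho = 17e9 / 2743 = 6197593.8753
Vs = sqrt(6197593.8753) = 2489.5 m/s

2489.5


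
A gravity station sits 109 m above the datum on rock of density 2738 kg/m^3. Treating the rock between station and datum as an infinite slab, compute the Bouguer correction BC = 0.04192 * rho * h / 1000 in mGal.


BC = 0.04192 * rho * h / 1000
= 0.04192 * 2738 * 109 / 1000
= 12.5107 mGal

12.5107


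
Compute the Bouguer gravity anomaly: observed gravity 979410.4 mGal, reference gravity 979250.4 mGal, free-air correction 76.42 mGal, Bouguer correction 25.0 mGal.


BA = g_obs - g_ref + FAC - BC
= 979410.4 - 979250.4 + 76.42 - 25.0
= 211.42 mGal

211.42


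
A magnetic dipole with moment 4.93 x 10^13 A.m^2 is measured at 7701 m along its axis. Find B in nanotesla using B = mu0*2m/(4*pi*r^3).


m = 4.93 x 10^13 = 49300000000000 A.m^2
2m = 98600000000000 A.m^2
r^3 = 7701^3 = 456710893101
B = (4pi*10^-7) * 98600000000000 / (4*pi * 456710893101) * 1e9
= 123904414.257581 / 5739198346322.14 * 1e9
= 21589.15 nT

21589.15


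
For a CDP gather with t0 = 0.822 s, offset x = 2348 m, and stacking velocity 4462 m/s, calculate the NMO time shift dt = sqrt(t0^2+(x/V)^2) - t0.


x/Vnmo = 2348/4462 = 0.526221
(x/Vnmo)^2 = 0.276909
t0^2 = 0.675684
sqrt(0.675684 + 0.276909) = 0.976009
dt = 0.976009 - 0.822 = 0.154009

0.154009


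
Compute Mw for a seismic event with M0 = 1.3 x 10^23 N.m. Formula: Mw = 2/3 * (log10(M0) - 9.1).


log10(M0) = log10(1.3 x 10^23) = 23.1139
Mw = 2/3 * (23.1139 - 9.1)
= 2/3 * 14.0139
= 9.34

9.34


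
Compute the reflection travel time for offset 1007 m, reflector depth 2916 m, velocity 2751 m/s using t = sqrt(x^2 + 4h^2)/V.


x^2 + 4h^2 = 1007^2 + 4*2916^2 = 1014049 + 34012224 = 35026273
sqrt(35026273) = 5918.2998
t = 5918.2998 / 2751 = 2.1513 s

2.1513


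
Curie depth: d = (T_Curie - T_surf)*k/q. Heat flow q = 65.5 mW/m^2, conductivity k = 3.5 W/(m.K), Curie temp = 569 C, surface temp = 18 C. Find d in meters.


T_Curie - T_surf = 569 - 18 = 551 C
Convert q to W/m^2: 65.5 mW/m^2 = 0.0655 W/m^2
d = 551 * 3.5 / 0.0655 = 29442.75 m

29442.75


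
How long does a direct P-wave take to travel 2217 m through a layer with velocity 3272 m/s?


t = x / V
= 2217 / 3272
= 0.6776 s

0.6776


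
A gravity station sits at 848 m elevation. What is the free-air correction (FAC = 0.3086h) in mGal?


FAC = 0.3086 * h
= 0.3086 * 848
= 261.6928 mGal

261.6928


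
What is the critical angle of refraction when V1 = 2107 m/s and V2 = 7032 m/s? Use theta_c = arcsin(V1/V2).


V1/V2 = 2107/7032 = 0.29963
theta_c = arcsin(0.29963) = 17.4354 degrees

17.4354


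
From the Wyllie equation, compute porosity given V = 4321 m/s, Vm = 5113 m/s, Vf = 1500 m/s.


1/V - 1/Vm = 1/4321 - 1/5113 = 3.585e-05
1/Vf - 1/Vm = 1/1500 - 1/5113 = 0.00047109
phi = 3.585e-05 / 0.00047109 = 0.0761

0.0761


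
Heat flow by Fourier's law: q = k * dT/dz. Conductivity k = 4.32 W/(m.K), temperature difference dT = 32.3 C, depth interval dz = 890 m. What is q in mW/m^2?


q = k * dT / dz * 1000
= 4.32 * 32.3 / 890 * 1000
= 0.156782 * 1000
= 156.782 mW/m^2

156.782


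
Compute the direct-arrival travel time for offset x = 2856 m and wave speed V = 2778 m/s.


t = x / V
= 2856 / 2778
= 1.0281 s

1.0281


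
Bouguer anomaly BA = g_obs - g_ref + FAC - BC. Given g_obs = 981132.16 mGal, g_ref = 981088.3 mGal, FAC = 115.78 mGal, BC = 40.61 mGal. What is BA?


BA = g_obs - g_ref + FAC - BC
= 981132.16 - 981088.3 + 115.78 - 40.61
= 119.03 mGal

119.03


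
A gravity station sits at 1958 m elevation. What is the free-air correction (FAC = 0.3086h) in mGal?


FAC = 0.3086 * h
= 0.3086 * 1958
= 604.2388 mGal

604.2388


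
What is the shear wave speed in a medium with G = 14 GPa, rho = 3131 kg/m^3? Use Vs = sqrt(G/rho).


Convert G to Pa: G = 14e9 Pa
Compute G/rho = 14e9 / 3131 = 4471414.8834
Vs = sqrt(4471414.8834) = 2114.57 m/s

2114.57


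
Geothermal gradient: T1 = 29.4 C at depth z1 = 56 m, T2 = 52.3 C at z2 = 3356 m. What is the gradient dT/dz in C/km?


dT = 52.3 - 29.4 = 22.9 C
dz = 3356 - 56 = 3300 m
gradient = dT/dz * 1000 = 22.9/3300 * 1000 = 6.9394 C/km

6.9394


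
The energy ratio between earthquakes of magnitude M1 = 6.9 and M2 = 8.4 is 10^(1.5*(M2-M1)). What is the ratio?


M2 - M1 = 8.4 - 6.9 = 1.5
1.5 * 1.5 = 2.25
ratio = 10^2.25 = 177.83

177.83


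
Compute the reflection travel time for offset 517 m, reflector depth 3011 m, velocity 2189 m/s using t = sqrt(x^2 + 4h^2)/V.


x^2 + 4h^2 = 517^2 + 4*3011^2 = 267289 + 36264484 = 36531773
sqrt(36531773) = 6044.152
t = 6044.152 / 2189 = 2.7611 s

2.7611


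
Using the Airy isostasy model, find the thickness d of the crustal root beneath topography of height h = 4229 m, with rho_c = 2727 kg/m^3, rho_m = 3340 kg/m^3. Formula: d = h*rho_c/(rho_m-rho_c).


rho_m - rho_c = 3340 - 2727 = 613
d = 4229 * 2727 / 613
= 11532483 / 613
= 18813.19 m

18813.19


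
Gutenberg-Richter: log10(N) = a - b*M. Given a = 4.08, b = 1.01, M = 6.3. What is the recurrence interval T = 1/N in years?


log10(N) = 4.08 - 1.01*6.3 = -2.283
N = 10^-2.283 = 0.005212
T = 1/N = 1/0.005212 = 191.8669 years

191.8669


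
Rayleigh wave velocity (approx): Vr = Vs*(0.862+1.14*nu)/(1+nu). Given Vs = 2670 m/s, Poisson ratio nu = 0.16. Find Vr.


Numerator factor = 0.862 + 1.14*0.16 = 1.0444
Denominator = 1 + 0.16 = 1.16
Vr = 2670 * 1.0444 / 1.16 = 2403.92 m/s

2403.92


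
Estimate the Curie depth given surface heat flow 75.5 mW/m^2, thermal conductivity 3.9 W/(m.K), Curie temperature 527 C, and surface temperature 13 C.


T_Curie - T_surf = 527 - 13 = 514 C
Convert q to W/m^2: 75.5 mW/m^2 = 0.0755 W/m^2
d = 514 * 3.9 / 0.0755 = 26550.99 m

26550.99


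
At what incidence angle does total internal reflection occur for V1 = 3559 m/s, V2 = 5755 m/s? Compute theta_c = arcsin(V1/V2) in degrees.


V1/V2 = 3559/5755 = 0.618419
theta_c = arcsin(0.618419) = 38.2008 degrees

38.2008


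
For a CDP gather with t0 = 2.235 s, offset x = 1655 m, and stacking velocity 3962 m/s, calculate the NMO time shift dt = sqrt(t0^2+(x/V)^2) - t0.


x/Vnmo = 1655/3962 = 0.417718
(x/Vnmo)^2 = 0.174489
t0^2 = 4.995225
sqrt(4.995225 + 0.174489) = 2.2737
dt = 2.2737 - 2.235 = 0.0387

0.0387


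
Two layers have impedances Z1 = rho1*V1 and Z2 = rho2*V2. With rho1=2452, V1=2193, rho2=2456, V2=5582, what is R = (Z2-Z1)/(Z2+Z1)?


Z1 = 2452 * 2193 = 5377236
Z2 = 2456 * 5582 = 13709392
R = (13709392 - 5377236) / (13709392 + 5377236) = 8332156 / 19086628 = 0.4365

0.4365


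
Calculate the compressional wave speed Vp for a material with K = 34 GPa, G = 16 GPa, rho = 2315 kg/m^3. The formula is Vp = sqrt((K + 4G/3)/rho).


First compute the effective modulus:
K + 4G/3 = 34e9 + 4*16e9/3 = 55333333333.33 Pa
Then divide by density:
55333333333.33 / 2315 = 23902087.833 Pa/(kg/m^3)
Take the square root:
Vp = sqrt(23902087.833) = 4888.98 m/s

4888.98


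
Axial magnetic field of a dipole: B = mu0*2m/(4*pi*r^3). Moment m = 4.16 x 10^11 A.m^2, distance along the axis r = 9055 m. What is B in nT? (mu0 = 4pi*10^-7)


m = 4.16 x 10^11 = 416000000000 A.m^2
2m = 832000000000 A.m^2
r^3 = 9055^3 = 742446841375
B = (4pi*10^-7) * 832000000000 / (4*pi * 742446841375) * 1e9
= 1045522.035115 / 9329862170178.59 * 1e9
= 112.0619 nT

112.0619


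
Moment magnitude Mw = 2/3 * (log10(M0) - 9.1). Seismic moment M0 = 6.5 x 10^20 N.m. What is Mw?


log10(M0) = log10(6.5 x 10^20) = 20.8129
Mw = 2/3 * (20.8129 - 9.1)
= 2/3 * 11.7129
= 7.81

7.81


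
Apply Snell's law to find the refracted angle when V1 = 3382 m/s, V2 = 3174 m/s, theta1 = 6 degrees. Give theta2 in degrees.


sin(theta1) = sin(6 deg) = 0.104528
sin(theta2) = V2/V1 * sin(theta1) = 3174/3382 * 0.104528 = 0.0981
theta2 = arcsin(0.0981) = 5.6298 degrees

5.6298


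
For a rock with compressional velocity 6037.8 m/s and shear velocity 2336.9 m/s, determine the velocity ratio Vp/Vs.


Vp/Vs = 6037.8 / 2336.9
= 2.5837

2.5837


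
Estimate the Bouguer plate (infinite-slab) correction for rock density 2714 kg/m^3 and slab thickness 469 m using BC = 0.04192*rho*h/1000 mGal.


BC = 0.04192 * rho * h / 1000
= 0.04192 * 2714 * 469 / 1000
= 53.3585 mGal

53.3585


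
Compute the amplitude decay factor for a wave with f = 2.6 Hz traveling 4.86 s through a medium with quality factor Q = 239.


pi*f*t/Q = pi*2.6*4.86/239 = 0.166097
A/A0 = exp(-0.166097) = 0.846964

0.846964


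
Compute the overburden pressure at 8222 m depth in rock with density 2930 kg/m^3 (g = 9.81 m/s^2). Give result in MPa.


P = rho * g * z / 1e6
= 2930 * 9.81 * 8222 / 1e6
= 236327412.6 / 1e6
= 236.3274 MPa

236.3274


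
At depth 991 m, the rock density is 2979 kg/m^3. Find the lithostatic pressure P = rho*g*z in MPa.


P = rho * g * z / 1e6
= 2979 * 9.81 * 991 / 1e6
= 28960974.09 / 1e6
= 28.961 MPa

28.961


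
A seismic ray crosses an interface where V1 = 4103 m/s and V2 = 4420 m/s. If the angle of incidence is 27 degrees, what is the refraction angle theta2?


sin(theta1) = sin(27 deg) = 0.45399
sin(theta2) = V2/V1 * sin(theta1) = 4420/4103 * 0.45399 = 0.489066
theta2 = arcsin(0.489066) = 29.2792 degrees

29.2792


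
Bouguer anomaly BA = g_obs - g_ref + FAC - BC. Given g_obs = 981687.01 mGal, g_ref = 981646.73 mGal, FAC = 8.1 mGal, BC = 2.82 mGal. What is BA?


BA = g_obs - g_ref + FAC - BC
= 981687.01 - 981646.73 + 8.1 - 2.82
= 45.56 mGal

45.56


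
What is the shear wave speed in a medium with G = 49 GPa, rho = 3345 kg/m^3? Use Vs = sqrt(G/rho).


Convert G to Pa: G = 49e9 Pa
Compute G/rho = 49e9 / 3345 = 14648729.4469
Vs = sqrt(14648729.4469) = 3827.37 m/s

3827.37


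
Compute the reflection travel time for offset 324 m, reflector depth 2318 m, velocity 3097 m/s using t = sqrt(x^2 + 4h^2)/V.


x^2 + 4h^2 = 324^2 + 4*2318^2 = 104976 + 21492496 = 21597472
sqrt(21597472) = 4647.308
t = 4647.308 / 3097 = 1.5006 s

1.5006


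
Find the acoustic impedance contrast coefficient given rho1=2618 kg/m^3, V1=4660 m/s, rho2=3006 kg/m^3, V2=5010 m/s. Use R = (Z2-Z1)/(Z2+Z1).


Z1 = 2618 * 4660 = 12199880
Z2 = 3006 * 5010 = 15060060
R = (15060060 - 12199880) / (15060060 + 12199880) = 2860180 / 27259940 = 0.1049

0.1049


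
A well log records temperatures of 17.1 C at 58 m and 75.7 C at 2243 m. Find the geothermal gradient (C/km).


dT = 75.7 - 17.1 = 58.6 C
dz = 2243 - 58 = 2185 m
gradient = dT/dz * 1000 = 58.6/2185 * 1000 = 26.8192 C/km

26.8192


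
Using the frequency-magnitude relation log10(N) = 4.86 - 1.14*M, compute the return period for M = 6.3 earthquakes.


log10(N) = 4.86 - 1.14*6.3 = -2.322
N = 10^-2.322 = 0.004764
T = 1/N = 1/0.004764 = 209.894 years

209.894


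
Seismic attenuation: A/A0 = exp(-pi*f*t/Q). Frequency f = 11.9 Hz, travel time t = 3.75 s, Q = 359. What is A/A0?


pi*f*t/Q = pi*11.9*3.75/359 = 0.390511
A/A0 = exp(-0.390511) = 0.676711

0.676711


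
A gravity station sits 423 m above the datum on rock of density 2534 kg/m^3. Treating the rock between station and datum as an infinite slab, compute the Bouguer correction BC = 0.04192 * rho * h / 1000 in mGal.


BC = 0.04192 * rho * h / 1000
= 0.04192 * 2534 * 423 / 1000
= 44.9333 mGal

44.9333


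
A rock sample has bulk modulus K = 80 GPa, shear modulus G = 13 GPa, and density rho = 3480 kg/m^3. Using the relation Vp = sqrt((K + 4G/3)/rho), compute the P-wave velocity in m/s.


First compute the effective modulus:
K + 4G/3 = 80e9 + 4*13e9/3 = 97333333333.33 Pa
Then divide by density:
97333333333.33 / 3480 = 27969348.659 Pa/(kg/m^3)
Take the square root:
Vp = sqrt(27969348.659) = 5288.61 m/s

5288.61


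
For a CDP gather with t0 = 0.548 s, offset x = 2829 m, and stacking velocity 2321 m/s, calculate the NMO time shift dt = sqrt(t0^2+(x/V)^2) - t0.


x/Vnmo = 2829/2321 = 1.218871
(x/Vnmo)^2 = 1.485647
t0^2 = 0.300304
sqrt(0.300304 + 1.485647) = 1.336395
dt = 1.336395 - 0.548 = 0.788395

0.788395


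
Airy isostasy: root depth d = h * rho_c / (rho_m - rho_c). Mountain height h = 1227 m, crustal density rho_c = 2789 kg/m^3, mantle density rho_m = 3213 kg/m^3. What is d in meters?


rho_m - rho_c = 3213 - 2789 = 424
d = 1227 * 2789 / 424
= 3422103 / 424
= 8071.0 m

8071.0


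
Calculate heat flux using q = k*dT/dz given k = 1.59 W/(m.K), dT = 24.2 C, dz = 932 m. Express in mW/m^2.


q = k * dT / dz * 1000
= 1.59 * 24.2 / 932 * 1000
= 0.041285 * 1000
= 41.2854 mW/m^2

41.2854


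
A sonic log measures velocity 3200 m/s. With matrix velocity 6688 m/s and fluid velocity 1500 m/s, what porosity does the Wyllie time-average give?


1/V - 1/Vm = 1/3200 - 1/6688 = 0.00016298
1/Vf - 1/Vm = 1/1500 - 1/6688 = 0.00051715
phi = 0.00016298 / 0.00051715 = 0.3152

0.3152


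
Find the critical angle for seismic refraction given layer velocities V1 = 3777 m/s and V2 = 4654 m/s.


V1/V2 = 3777/4654 = 0.81156
theta_c = arcsin(0.81156) = 54.2486 degrees

54.2486
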